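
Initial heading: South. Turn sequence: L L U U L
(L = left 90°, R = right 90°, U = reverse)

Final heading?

Answer: Final heading: West

Derivation:
Start: South
  L (left (90° counter-clockwise)) -> East
  L (left (90° counter-clockwise)) -> North
  U (U-turn (180°)) -> South
  U (U-turn (180°)) -> North
  L (left (90° counter-clockwise)) -> West
Final: West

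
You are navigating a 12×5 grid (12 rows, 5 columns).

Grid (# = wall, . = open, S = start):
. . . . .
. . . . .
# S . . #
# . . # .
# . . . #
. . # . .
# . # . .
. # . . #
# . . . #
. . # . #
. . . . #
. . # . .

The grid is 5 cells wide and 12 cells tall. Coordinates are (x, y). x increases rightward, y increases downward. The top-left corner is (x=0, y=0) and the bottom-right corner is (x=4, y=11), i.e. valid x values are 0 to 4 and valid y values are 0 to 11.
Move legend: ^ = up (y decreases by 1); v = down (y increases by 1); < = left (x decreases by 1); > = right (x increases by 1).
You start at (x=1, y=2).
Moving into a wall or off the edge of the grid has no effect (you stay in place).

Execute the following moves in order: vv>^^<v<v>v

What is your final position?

Start: (x=1, y=2)
  v (down): (x=1, y=2) -> (x=1, y=3)
  v (down): (x=1, y=3) -> (x=1, y=4)
  > (right): (x=1, y=4) -> (x=2, y=4)
  ^ (up): (x=2, y=4) -> (x=2, y=3)
  ^ (up): (x=2, y=3) -> (x=2, y=2)
  < (left): (x=2, y=2) -> (x=1, y=2)
  v (down): (x=1, y=2) -> (x=1, y=3)
  < (left): blocked, stay at (x=1, y=3)
  v (down): (x=1, y=3) -> (x=1, y=4)
  > (right): (x=1, y=4) -> (x=2, y=4)
  v (down): blocked, stay at (x=2, y=4)
Final: (x=2, y=4)

Answer: Final position: (x=2, y=4)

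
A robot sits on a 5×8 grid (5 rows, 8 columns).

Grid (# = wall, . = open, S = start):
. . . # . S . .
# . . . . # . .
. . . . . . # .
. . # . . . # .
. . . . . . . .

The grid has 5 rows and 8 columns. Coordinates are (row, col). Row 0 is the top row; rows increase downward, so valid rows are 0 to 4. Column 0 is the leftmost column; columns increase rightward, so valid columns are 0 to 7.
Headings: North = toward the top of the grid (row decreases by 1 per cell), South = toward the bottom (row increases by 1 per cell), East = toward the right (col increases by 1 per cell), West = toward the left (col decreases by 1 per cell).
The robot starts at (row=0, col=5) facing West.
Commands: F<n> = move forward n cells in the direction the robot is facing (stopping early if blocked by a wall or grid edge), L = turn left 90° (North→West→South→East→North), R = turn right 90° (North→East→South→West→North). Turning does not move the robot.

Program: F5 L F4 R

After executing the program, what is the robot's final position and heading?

Answer: Final position: (row=4, col=4), facing West

Derivation:
Start: (row=0, col=5), facing West
  F5: move forward 1/5 (blocked), now at (row=0, col=4)
  L: turn left, now facing South
  F4: move forward 4, now at (row=4, col=4)
  R: turn right, now facing West
Final: (row=4, col=4), facing West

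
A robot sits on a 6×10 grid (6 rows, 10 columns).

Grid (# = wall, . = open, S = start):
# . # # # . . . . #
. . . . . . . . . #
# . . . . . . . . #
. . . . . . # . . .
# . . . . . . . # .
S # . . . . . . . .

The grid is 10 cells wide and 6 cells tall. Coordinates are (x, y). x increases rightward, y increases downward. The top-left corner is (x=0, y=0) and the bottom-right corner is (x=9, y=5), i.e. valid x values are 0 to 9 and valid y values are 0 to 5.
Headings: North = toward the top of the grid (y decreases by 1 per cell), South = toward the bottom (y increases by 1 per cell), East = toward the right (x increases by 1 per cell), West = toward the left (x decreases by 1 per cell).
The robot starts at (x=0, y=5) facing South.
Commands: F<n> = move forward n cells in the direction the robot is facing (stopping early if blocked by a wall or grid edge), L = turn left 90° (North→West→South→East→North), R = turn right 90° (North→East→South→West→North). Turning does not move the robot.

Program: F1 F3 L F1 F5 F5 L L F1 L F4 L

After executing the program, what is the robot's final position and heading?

Answer: Final position: (x=0, y=5), facing East

Derivation:
Start: (x=0, y=5), facing South
  F1: move forward 0/1 (blocked), now at (x=0, y=5)
  F3: move forward 0/3 (blocked), now at (x=0, y=5)
  L: turn left, now facing East
  F1: move forward 0/1 (blocked), now at (x=0, y=5)
  F5: move forward 0/5 (blocked), now at (x=0, y=5)
  F5: move forward 0/5 (blocked), now at (x=0, y=5)
  L: turn left, now facing North
  L: turn left, now facing West
  F1: move forward 0/1 (blocked), now at (x=0, y=5)
  L: turn left, now facing South
  F4: move forward 0/4 (blocked), now at (x=0, y=5)
  L: turn left, now facing East
Final: (x=0, y=5), facing East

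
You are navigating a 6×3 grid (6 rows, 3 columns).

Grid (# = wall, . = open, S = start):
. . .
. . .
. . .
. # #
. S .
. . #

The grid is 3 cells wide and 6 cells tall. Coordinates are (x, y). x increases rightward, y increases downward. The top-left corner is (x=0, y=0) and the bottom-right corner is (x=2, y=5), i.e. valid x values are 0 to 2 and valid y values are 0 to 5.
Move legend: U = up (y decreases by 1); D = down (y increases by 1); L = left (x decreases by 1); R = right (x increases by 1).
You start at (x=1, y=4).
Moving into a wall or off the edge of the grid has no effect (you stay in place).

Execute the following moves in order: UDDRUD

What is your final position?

Start: (x=1, y=4)
  U (up): blocked, stay at (x=1, y=4)
  D (down): (x=1, y=4) -> (x=1, y=5)
  D (down): blocked, stay at (x=1, y=5)
  R (right): blocked, stay at (x=1, y=5)
  U (up): (x=1, y=5) -> (x=1, y=4)
  D (down): (x=1, y=4) -> (x=1, y=5)
Final: (x=1, y=5)

Answer: Final position: (x=1, y=5)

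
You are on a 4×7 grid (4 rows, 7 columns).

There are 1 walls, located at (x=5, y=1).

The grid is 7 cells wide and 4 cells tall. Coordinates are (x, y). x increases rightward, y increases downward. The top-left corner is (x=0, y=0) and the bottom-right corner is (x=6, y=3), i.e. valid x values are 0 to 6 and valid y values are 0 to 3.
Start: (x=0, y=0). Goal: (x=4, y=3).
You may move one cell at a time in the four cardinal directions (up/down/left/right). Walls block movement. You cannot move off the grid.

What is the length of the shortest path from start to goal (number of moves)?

BFS from (x=0, y=0) until reaching (x=4, y=3):
  Distance 0: (x=0, y=0)
  Distance 1: (x=1, y=0), (x=0, y=1)
  Distance 2: (x=2, y=0), (x=1, y=1), (x=0, y=2)
  Distance 3: (x=3, y=0), (x=2, y=1), (x=1, y=2), (x=0, y=3)
  Distance 4: (x=4, y=0), (x=3, y=1), (x=2, y=2), (x=1, y=3)
  Distance 5: (x=5, y=0), (x=4, y=1), (x=3, y=2), (x=2, y=3)
  Distance 6: (x=6, y=0), (x=4, y=2), (x=3, y=3)
  Distance 7: (x=6, y=1), (x=5, y=2), (x=4, y=3)  <- goal reached here
One shortest path (7 moves): (x=0, y=0) -> (x=1, y=0) -> (x=2, y=0) -> (x=3, y=0) -> (x=4, y=0) -> (x=4, y=1) -> (x=4, y=2) -> (x=4, y=3)

Answer: Shortest path length: 7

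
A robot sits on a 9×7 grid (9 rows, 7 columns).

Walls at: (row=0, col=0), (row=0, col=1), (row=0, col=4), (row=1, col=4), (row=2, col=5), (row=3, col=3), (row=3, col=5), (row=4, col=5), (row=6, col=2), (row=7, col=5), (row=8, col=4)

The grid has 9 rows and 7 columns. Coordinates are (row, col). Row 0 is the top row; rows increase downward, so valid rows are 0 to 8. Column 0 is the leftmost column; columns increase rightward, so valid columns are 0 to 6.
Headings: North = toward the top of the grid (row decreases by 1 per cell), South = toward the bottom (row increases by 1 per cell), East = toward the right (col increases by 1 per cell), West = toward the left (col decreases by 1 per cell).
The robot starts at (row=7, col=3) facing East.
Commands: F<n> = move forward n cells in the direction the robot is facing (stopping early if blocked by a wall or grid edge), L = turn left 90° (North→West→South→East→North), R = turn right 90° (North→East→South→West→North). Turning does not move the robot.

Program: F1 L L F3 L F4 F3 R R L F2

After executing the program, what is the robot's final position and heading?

Start: (row=7, col=3), facing East
  F1: move forward 1, now at (row=7, col=4)
  L: turn left, now facing North
  L: turn left, now facing West
  F3: move forward 3, now at (row=7, col=1)
  L: turn left, now facing South
  F4: move forward 1/4 (blocked), now at (row=8, col=1)
  F3: move forward 0/3 (blocked), now at (row=8, col=1)
  R: turn right, now facing West
  R: turn right, now facing North
  L: turn left, now facing West
  F2: move forward 1/2 (blocked), now at (row=8, col=0)
Final: (row=8, col=0), facing West

Answer: Final position: (row=8, col=0), facing West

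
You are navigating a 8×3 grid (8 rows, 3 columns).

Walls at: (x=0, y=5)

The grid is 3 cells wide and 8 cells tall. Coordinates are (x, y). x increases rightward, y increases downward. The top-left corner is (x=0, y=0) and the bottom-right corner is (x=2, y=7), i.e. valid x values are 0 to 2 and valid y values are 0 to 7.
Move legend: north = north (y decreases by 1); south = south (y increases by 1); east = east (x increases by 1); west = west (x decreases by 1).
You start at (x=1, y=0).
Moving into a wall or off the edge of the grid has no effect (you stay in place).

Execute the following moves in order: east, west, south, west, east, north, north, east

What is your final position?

Answer: Final position: (x=2, y=0)

Derivation:
Start: (x=1, y=0)
  east (east): (x=1, y=0) -> (x=2, y=0)
  west (west): (x=2, y=0) -> (x=1, y=0)
  south (south): (x=1, y=0) -> (x=1, y=1)
  west (west): (x=1, y=1) -> (x=0, y=1)
  east (east): (x=0, y=1) -> (x=1, y=1)
  north (north): (x=1, y=1) -> (x=1, y=0)
  north (north): blocked, stay at (x=1, y=0)
  east (east): (x=1, y=0) -> (x=2, y=0)
Final: (x=2, y=0)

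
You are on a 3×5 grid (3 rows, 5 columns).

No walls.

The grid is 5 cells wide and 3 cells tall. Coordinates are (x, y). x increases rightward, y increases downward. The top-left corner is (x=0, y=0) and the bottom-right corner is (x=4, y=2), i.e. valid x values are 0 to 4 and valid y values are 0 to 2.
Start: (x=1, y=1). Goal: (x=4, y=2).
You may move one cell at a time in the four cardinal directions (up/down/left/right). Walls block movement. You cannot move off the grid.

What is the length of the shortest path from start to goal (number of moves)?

BFS from (x=1, y=1) until reaching (x=4, y=2):
  Distance 0: (x=1, y=1)
  Distance 1: (x=1, y=0), (x=0, y=1), (x=2, y=1), (x=1, y=2)
  Distance 2: (x=0, y=0), (x=2, y=0), (x=3, y=1), (x=0, y=2), (x=2, y=2)
  Distance 3: (x=3, y=0), (x=4, y=1), (x=3, y=2)
  Distance 4: (x=4, y=0), (x=4, y=2)  <- goal reached here
One shortest path (4 moves): (x=1, y=1) -> (x=2, y=1) -> (x=3, y=1) -> (x=4, y=1) -> (x=4, y=2)

Answer: Shortest path length: 4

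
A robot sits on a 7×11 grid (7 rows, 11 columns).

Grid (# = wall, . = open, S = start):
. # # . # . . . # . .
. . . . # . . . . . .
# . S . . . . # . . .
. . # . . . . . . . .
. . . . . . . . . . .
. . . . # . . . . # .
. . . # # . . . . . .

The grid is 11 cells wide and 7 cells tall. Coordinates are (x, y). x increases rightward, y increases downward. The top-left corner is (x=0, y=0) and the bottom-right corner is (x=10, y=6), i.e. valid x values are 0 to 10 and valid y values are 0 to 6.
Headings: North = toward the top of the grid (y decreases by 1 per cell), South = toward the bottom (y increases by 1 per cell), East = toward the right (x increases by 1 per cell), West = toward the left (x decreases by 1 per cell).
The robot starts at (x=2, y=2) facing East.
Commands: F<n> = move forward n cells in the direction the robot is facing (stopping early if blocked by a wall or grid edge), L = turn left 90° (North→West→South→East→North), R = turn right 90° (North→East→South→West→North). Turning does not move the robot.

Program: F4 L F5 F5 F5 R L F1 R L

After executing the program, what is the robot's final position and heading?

Start: (x=2, y=2), facing East
  F4: move forward 4, now at (x=6, y=2)
  L: turn left, now facing North
  F5: move forward 2/5 (blocked), now at (x=6, y=0)
  F5: move forward 0/5 (blocked), now at (x=6, y=0)
  F5: move forward 0/5 (blocked), now at (x=6, y=0)
  R: turn right, now facing East
  L: turn left, now facing North
  F1: move forward 0/1 (blocked), now at (x=6, y=0)
  R: turn right, now facing East
  L: turn left, now facing North
Final: (x=6, y=0), facing North

Answer: Final position: (x=6, y=0), facing North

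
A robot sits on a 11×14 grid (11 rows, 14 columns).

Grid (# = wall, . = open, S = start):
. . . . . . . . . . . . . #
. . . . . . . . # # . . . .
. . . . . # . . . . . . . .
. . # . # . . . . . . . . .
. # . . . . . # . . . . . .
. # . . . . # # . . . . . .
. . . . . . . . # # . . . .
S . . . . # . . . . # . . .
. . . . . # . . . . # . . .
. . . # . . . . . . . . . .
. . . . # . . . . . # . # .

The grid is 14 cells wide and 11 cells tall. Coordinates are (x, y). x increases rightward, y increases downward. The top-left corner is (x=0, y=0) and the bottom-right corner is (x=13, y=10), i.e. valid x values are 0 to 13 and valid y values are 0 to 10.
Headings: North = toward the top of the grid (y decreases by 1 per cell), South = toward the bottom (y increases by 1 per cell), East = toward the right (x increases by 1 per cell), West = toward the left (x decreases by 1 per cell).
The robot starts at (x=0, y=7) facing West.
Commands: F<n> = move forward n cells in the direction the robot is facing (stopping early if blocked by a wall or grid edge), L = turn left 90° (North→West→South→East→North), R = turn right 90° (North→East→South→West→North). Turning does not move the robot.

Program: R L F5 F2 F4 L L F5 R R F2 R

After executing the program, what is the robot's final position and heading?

Start: (x=0, y=7), facing West
  R: turn right, now facing North
  L: turn left, now facing West
  F5: move forward 0/5 (blocked), now at (x=0, y=7)
  F2: move forward 0/2 (blocked), now at (x=0, y=7)
  F4: move forward 0/4 (blocked), now at (x=0, y=7)
  L: turn left, now facing South
  L: turn left, now facing East
  F5: move forward 4/5 (blocked), now at (x=4, y=7)
  R: turn right, now facing South
  R: turn right, now facing West
  F2: move forward 2, now at (x=2, y=7)
  R: turn right, now facing North
Final: (x=2, y=7), facing North

Answer: Final position: (x=2, y=7), facing North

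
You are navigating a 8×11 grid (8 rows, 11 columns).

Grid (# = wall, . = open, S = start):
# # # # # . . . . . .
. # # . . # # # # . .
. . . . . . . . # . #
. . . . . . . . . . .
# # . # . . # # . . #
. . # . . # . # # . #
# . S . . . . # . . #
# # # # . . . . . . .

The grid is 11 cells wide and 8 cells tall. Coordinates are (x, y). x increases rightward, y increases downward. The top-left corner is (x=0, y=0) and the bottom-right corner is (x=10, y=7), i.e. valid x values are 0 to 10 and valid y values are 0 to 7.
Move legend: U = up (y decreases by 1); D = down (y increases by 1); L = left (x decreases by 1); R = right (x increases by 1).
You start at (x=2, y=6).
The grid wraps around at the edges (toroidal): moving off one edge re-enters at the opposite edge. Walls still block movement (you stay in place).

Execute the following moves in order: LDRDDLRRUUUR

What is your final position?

Start: (x=2, y=6)
  L (left): (x=2, y=6) -> (x=1, y=6)
  D (down): blocked, stay at (x=1, y=6)
  R (right): (x=1, y=6) -> (x=2, y=6)
  D (down): blocked, stay at (x=2, y=6)
  D (down): blocked, stay at (x=2, y=6)
  L (left): (x=2, y=6) -> (x=1, y=6)
  R (right): (x=1, y=6) -> (x=2, y=6)
  R (right): (x=2, y=6) -> (x=3, y=6)
  U (up): (x=3, y=6) -> (x=3, y=5)
  U (up): blocked, stay at (x=3, y=5)
  U (up): blocked, stay at (x=3, y=5)
  R (right): (x=3, y=5) -> (x=4, y=5)
Final: (x=4, y=5)

Answer: Final position: (x=4, y=5)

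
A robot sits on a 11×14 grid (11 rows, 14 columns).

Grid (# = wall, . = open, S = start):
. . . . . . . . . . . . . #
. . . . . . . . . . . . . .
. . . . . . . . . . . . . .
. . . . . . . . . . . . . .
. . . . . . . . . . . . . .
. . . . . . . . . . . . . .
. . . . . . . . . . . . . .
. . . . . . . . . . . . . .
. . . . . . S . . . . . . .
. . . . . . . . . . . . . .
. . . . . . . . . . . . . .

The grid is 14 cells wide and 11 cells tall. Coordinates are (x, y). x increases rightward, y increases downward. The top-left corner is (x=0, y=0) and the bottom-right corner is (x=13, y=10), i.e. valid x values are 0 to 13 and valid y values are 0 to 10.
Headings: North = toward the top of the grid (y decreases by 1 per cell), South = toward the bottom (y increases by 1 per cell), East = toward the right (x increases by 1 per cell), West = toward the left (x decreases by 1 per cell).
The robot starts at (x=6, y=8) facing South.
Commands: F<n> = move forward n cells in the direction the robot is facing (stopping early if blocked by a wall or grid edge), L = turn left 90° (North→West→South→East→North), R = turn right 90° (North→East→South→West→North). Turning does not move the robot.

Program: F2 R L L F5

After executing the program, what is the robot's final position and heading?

Start: (x=6, y=8), facing South
  F2: move forward 2, now at (x=6, y=10)
  R: turn right, now facing West
  L: turn left, now facing South
  L: turn left, now facing East
  F5: move forward 5, now at (x=11, y=10)
Final: (x=11, y=10), facing East

Answer: Final position: (x=11, y=10), facing East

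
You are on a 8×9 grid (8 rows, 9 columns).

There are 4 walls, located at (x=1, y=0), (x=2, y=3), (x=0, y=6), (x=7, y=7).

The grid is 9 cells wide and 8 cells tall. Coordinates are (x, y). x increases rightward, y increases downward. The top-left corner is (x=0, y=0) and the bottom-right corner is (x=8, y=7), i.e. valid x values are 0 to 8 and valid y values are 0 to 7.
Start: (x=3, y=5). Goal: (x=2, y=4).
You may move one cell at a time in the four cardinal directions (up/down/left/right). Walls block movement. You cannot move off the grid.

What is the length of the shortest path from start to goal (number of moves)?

Answer: Shortest path length: 2

Derivation:
BFS from (x=3, y=5) until reaching (x=2, y=4):
  Distance 0: (x=3, y=5)
  Distance 1: (x=3, y=4), (x=2, y=5), (x=4, y=5), (x=3, y=6)
  Distance 2: (x=3, y=3), (x=2, y=4), (x=4, y=4), (x=1, y=5), (x=5, y=5), (x=2, y=6), (x=4, y=6), (x=3, y=7)  <- goal reached here
One shortest path (2 moves): (x=3, y=5) -> (x=2, y=5) -> (x=2, y=4)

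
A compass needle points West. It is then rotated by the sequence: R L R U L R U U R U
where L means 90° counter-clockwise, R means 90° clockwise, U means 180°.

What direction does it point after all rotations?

Start: West
  R (right (90° clockwise)) -> North
  L (left (90° counter-clockwise)) -> West
  R (right (90° clockwise)) -> North
  U (U-turn (180°)) -> South
  L (left (90° counter-clockwise)) -> East
  R (right (90° clockwise)) -> South
  U (U-turn (180°)) -> North
  U (U-turn (180°)) -> South
  R (right (90° clockwise)) -> West
  U (U-turn (180°)) -> East
Final: East

Answer: Final heading: East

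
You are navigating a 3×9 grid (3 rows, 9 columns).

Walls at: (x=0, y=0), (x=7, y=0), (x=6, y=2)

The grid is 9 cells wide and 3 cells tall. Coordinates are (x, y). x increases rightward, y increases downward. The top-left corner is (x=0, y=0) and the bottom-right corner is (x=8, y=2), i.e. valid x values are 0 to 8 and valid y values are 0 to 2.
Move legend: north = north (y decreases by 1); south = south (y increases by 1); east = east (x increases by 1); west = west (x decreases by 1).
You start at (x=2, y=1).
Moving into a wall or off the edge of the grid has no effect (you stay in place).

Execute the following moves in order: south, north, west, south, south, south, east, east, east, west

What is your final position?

Answer: Final position: (x=3, y=2)

Derivation:
Start: (x=2, y=1)
  south (south): (x=2, y=1) -> (x=2, y=2)
  north (north): (x=2, y=2) -> (x=2, y=1)
  west (west): (x=2, y=1) -> (x=1, y=1)
  south (south): (x=1, y=1) -> (x=1, y=2)
  south (south): blocked, stay at (x=1, y=2)
  south (south): blocked, stay at (x=1, y=2)
  east (east): (x=1, y=2) -> (x=2, y=2)
  east (east): (x=2, y=2) -> (x=3, y=2)
  east (east): (x=3, y=2) -> (x=4, y=2)
  west (west): (x=4, y=2) -> (x=3, y=2)
Final: (x=3, y=2)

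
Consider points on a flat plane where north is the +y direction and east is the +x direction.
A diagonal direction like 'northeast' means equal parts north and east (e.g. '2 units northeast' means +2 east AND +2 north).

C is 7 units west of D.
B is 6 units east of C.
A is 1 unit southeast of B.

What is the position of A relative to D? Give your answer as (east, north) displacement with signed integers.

Place D at the origin (east=0, north=0).
  C is 7 units west of D: delta (east=-7, north=+0); C at (east=-7, north=0).
  B is 6 units east of C: delta (east=+6, north=+0); B at (east=-1, north=0).
  A is 1 unit southeast of B: delta (east=+1, north=-1); A at (east=0, north=-1).
Therefore A relative to D: (east=0, north=-1).

Answer: A is at (east=0, north=-1) relative to D.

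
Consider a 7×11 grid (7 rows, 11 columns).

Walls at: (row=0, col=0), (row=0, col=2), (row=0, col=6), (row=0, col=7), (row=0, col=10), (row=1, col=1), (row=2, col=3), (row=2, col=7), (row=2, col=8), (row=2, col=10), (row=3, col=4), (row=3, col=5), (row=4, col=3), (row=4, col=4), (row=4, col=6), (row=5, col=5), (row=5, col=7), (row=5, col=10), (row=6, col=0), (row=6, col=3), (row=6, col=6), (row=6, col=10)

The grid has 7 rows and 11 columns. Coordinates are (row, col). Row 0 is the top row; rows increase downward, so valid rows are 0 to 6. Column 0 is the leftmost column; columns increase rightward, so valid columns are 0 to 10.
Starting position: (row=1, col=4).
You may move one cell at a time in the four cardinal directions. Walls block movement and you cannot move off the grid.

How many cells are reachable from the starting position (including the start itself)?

BFS flood-fill from (row=1, col=4):
  Distance 0: (row=1, col=4)
  Distance 1: (row=0, col=4), (row=1, col=3), (row=1, col=5), (row=2, col=4)
  Distance 2: (row=0, col=3), (row=0, col=5), (row=1, col=2), (row=1, col=6), (row=2, col=5)
  Distance 3: (row=1, col=7), (row=2, col=2), (row=2, col=6)
  Distance 4: (row=1, col=8), (row=2, col=1), (row=3, col=2), (row=3, col=6)
  Distance 5: (row=0, col=8), (row=1, col=9), (row=2, col=0), (row=3, col=1), (row=3, col=3), (row=3, col=7), (row=4, col=2)
  Distance 6: (row=0, col=9), (row=1, col=0), (row=1, col=10), (row=2, col=9), (row=3, col=0), (row=3, col=8), (row=4, col=1), (row=4, col=7), (row=5, col=2)
  Distance 7: (row=3, col=9), (row=4, col=0), (row=4, col=8), (row=5, col=1), (row=5, col=3), (row=6, col=2)
  Distance 8: (row=3, col=10), (row=4, col=9), (row=5, col=0), (row=5, col=4), (row=5, col=8), (row=6, col=1)
  Distance 9: (row=4, col=10), (row=5, col=9), (row=6, col=4), (row=6, col=8)
  Distance 10: (row=6, col=5), (row=6, col=7), (row=6, col=9)
Total reachable: 52 (grid has 55 open cells total)

Answer: Reachable cells: 52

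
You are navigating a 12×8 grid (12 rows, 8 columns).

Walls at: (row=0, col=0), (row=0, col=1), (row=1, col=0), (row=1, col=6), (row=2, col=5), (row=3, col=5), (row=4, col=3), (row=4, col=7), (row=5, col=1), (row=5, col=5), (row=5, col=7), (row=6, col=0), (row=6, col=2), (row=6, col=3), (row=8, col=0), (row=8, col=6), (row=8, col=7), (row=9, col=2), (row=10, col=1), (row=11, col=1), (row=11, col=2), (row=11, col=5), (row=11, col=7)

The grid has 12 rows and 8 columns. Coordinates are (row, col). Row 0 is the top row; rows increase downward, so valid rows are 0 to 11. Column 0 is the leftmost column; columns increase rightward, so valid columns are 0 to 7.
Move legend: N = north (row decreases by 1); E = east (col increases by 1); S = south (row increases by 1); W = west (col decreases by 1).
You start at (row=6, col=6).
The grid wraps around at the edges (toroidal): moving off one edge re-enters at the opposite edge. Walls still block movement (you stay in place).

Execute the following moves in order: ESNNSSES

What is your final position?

Answer: Final position: (row=7, col=0)

Derivation:
Start: (row=6, col=6)
  E (east): (row=6, col=6) -> (row=6, col=7)
  S (south): (row=6, col=7) -> (row=7, col=7)
  N (north): (row=7, col=7) -> (row=6, col=7)
  N (north): blocked, stay at (row=6, col=7)
  S (south): (row=6, col=7) -> (row=7, col=7)
  S (south): blocked, stay at (row=7, col=7)
  E (east): (row=7, col=7) -> (row=7, col=0)
  S (south): blocked, stay at (row=7, col=0)
Final: (row=7, col=0)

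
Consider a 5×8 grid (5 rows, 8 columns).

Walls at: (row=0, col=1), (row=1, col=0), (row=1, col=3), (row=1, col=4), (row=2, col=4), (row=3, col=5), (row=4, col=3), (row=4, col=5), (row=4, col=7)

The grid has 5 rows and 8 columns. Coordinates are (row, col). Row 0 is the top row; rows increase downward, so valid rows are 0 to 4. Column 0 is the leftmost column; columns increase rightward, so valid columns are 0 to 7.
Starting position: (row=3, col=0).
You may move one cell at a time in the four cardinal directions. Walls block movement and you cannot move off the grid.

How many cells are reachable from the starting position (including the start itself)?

Answer: Reachable cells: 30

Derivation:
BFS flood-fill from (row=3, col=0):
  Distance 0: (row=3, col=0)
  Distance 1: (row=2, col=0), (row=3, col=1), (row=4, col=0)
  Distance 2: (row=2, col=1), (row=3, col=2), (row=4, col=1)
  Distance 3: (row=1, col=1), (row=2, col=2), (row=3, col=3), (row=4, col=2)
  Distance 4: (row=1, col=2), (row=2, col=3), (row=3, col=4)
  Distance 5: (row=0, col=2), (row=4, col=4)
  Distance 6: (row=0, col=3)
  Distance 7: (row=0, col=4)
  Distance 8: (row=0, col=5)
  Distance 9: (row=0, col=6), (row=1, col=5)
  Distance 10: (row=0, col=7), (row=1, col=6), (row=2, col=5)
  Distance 11: (row=1, col=7), (row=2, col=6)
  Distance 12: (row=2, col=7), (row=3, col=6)
  Distance 13: (row=3, col=7), (row=4, col=6)
Total reachable: 30 (grid has 31 open cells total)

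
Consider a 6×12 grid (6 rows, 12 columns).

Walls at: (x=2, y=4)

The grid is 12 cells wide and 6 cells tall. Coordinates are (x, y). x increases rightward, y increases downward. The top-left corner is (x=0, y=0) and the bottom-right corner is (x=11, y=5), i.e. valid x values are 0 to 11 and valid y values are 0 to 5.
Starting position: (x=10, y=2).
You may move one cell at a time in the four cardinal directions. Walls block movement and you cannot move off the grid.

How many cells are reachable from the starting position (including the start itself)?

Answer: Reachable cells: 71

Derivation:
BFS flood-fill from (x=10, y=2):
  Distance 0: (x=10, y=2)
  Distance 1: (x=10, y=1), (x=9, y=2), (x=11, y=2), (x=10, y=3)
  Distance 2: (x=10, y=0), (x=9, y=1), (x=11, y=1), (x=8, y=2), (x=9, y=3), (x=11, y=3), (x=10, y=4)
  Distance 3: (x=9, y=0), (x=11, y=0), (x=8, y=1), (x=7, y=2), (x=8, y=3), (x=9, y=4), (x=11, y=4), (x=10, y=5)
  Distance 4: (x=8, y=0), (x=7, y=1), (x=6, y=2), (x=7, y=3), (x=8, y=4), (x=9, y=5), (x=11, y=5)
  Distance 5: (x=7, y=0), (x=6, y=1), (x=5, y=2), (x=6, y=3), (x=7, y=4), (x=8, y=5)
  Distance 6: (x=6, y=0), (x=5, y=1), (x=4, y=2), (x=5, y=3), (x=6, y=4), (x=7, y=5)
  Distance 7: (x=5, y=0), (x=4, y=1), (x=3, y=2), (x=4, y=3), (x=5, y=4), (x=6, y=5)
  Distance 8: (x=4, y=0), (x=3, y=1), (x=2, y=2), (x=3, y=3), (x=4, y=4), (x=5, y=5)
  Distance 9: (x=3, y=0), (x=2, y=1), (x=1, y=2), (x=2, y=3), (x=3, y=4), (x=4, y=5)
  Distance 10: (x=2, y=0), (x=1, y=1), (x=0, y=2), (x=1, y=3), (x=3, y=5)
  Distance 11: (x=1, y=0), (x=0, y=1), (x=0, y=3), (x=1, y=4), (x=2, y=5)
  Distance 12: (x=0, y=0), (x=0, y=4), (x=1, y=5)
  Distance 13: (x=0, y=5)
Total reachable: 71 (grid has 71 open cells total)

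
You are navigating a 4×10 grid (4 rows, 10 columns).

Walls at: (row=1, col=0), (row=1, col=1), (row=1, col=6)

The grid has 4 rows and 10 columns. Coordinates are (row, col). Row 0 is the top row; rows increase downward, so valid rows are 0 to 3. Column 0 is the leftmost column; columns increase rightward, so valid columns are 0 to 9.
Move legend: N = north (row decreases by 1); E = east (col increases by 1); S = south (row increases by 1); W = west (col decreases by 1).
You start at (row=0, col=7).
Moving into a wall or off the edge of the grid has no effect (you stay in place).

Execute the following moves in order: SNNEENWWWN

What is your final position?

Start: (row=0, col=7)
  S (south): (row=0, col=7) -> (row=1, col=7)
  N (north): (row=1, col=7) -> (row=0, col=7)
  N (north): blocked, stay at (row=0, col=7)
  E (east): (row=0, col=7) -> (row=0, col=8)
  E (east): (row=0, col=8) -> (row=0, col=9)
  N (north): blocked, stay at (row=0, col=9)
  W (west): (row=0, col=9) -> (row=0, col=8)
  W (west): (row=0, col=8) -> (row=0, col=7)
  W (west): (row=0, col=7) -> (row=0, col=6)
  N (north): blocked, stay at (row=0, col=6)
Final: (row=0, col=6)

Answer: Final position: (row=0, col=6)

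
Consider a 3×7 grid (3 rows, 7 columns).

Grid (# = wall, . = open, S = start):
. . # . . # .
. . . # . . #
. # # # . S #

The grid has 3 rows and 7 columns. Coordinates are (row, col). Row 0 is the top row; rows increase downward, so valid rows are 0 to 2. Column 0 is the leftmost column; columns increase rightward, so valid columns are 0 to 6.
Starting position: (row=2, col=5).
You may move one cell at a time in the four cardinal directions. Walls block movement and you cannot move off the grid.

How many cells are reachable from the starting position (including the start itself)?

Answer: Reachable cells: 6

Derivation:
BFS flood-fill from (row=2, col=5):
  Distance 0: (row=2, col=5)
  Distance 1: (row=1, col=5), (row=2, col=4)
  Distance 2: (row=1, col=4)
  Distance 3: (row=0, col=4)
  Distance 4: (row=0, col=3)
Total reachable: 6 (grid has 13 open cells total)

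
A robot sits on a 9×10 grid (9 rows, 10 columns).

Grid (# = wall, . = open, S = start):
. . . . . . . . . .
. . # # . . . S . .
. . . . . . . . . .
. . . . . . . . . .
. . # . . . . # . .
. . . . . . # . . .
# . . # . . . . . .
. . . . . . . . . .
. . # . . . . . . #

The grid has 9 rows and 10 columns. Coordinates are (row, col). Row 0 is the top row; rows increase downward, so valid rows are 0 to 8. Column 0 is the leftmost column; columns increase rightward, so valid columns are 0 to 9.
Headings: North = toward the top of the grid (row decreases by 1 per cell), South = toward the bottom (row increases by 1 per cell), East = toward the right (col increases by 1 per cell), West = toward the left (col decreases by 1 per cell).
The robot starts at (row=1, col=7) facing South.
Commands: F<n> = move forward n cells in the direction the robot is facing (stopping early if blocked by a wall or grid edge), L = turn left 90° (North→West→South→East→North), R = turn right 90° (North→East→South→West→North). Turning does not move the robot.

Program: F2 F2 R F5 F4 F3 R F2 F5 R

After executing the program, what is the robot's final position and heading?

Answer: Final position: (row=0, col=0), facing East

Derivation:
Start: (row=1, col=7), facing South
  F2: move forward 2, now at (row=3, col=7)
  F2: move forward 0/2 (blocked), now at (row=3, col=7)
  R: turn right, now facing West
  F5: move forward 5, now at (row=3, col=2)
  F4: move forward 2/4 (blocked), now at (row=3, col=0)
  F3: move forward 0/3 (blocked), now at (row=3, col=0)
  R: turn right, now facing North
  F2: move forward 2, now at (row=1, col=0)
  F5: move forward 1/5 (blocked), now at (row=0, col=0)
  R: turn right, now facing East
Final: (row=0, col=0), facing East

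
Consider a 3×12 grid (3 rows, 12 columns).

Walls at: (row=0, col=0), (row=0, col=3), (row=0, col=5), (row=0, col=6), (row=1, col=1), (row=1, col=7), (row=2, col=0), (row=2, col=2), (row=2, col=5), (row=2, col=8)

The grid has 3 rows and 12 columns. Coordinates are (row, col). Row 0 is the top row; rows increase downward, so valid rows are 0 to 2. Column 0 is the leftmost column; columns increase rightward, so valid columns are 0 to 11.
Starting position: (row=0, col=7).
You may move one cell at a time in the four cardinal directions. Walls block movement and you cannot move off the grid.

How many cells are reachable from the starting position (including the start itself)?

Answer: Reachable cells: 12

Derivation:
BFS flood-fill from (row=0, col=7):
  Distance 0: (row=0, col=7)
  Distance 1: (row=0, col=8)
  Distance 2: (row=0, col=9), (row=1, col=8)
  Distance 3: (row=0, col=10), (row=1, col=9)
  Distance 4: (row=0, col=11), (row=1, col=10), (row=2, col=9)
  Distance 5: (row=1, col=11), (row=2, col=10)
  Distance 6: (row=2, col=11)
Total reachable: 12 (grid has 26 open cells total)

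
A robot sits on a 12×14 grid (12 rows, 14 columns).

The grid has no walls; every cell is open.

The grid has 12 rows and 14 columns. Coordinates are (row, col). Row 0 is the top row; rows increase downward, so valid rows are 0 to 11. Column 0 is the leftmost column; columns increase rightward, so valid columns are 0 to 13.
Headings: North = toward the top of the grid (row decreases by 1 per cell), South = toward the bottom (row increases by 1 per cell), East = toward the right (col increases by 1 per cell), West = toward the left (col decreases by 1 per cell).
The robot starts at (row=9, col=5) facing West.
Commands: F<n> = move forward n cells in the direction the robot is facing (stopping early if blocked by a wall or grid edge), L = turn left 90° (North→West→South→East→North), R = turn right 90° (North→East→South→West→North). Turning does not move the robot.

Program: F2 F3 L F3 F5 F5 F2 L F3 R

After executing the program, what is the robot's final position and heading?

Start: (row=9, col=5), facing West
  F2: move forward 2, now at (row=9, col=3)
  F3: move forward 3, now at (row=9, col=0)
  L: turn left, now facing South
  F3: move forward 2/3 (blocked), now at (row=11, col=0)
  F5: move forward 0/5 (blocked), now at (row=11, col=0)
  F5: move forward 0/5 (blocked), now at (row=11, col=0)
  F2: move forward 0/2 (blocked), now at (row=11, col=0)
  L: turn left, now facing East
  F3: move forward 3, now at (row=11, col=3)
  R: turn right, now facing South
Final: (row=11, col=3), facing South

Answer: Final position: (row=11, col=3), facing South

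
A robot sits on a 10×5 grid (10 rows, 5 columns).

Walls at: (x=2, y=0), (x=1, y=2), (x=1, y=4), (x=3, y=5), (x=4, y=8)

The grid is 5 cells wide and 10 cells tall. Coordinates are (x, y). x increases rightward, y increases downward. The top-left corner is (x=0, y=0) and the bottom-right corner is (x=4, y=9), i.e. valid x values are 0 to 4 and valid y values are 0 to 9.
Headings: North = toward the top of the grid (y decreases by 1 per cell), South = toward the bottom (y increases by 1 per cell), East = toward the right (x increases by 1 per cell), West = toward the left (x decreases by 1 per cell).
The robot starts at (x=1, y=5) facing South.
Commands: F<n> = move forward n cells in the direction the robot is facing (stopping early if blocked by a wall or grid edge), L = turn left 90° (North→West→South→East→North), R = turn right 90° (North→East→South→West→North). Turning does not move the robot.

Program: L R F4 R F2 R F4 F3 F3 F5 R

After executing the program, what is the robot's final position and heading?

Answer: Final position: (x=0, y=0), facing East

Derivation:
Start: (x=1, y=5), facing South
  L: turn left, now facing East
  R: turn right, now facing South
  F4: move forward 4, now at (x=1, y=9)
  R: turn right, now facing West
  F2: move forward 1/2 (blocked), now at (x=0, y=9)
  R: turn right, now facing North
  F4: move forward 4, now at (x=0, y=5)
  F3: move forward 3, now at (x=0, y=2)
  F3: move forward 2/3 (blocked), now at (x=0, y=0)
  F5: move forward 0/5 (blocked), now at (x=0, y=0)
  R: turn right, now facing East
Final: (x=0, y=0), facing East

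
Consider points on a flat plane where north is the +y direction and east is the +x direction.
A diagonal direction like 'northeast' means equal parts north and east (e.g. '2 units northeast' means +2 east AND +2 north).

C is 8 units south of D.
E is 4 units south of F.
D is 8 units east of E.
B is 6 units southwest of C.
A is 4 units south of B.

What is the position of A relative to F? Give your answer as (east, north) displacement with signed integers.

Place F at the origin (east=0, north=0).
  E is 4 units south of F: delta (east=+0, north=-4); E at (east=0, north=-4).
  D is 8 units east of E: delta (east=+8, north=+0); D at (east=8, north=-4).
  C is 8 units south of D: delta (east=+0, north=-8); C at (east=8, north=-12).
  B is 6 units southwest of C: delta (east=-6, north=-6); B at (east=2, north=-18).
  A is 4 units south of B: delta (east=+0, north=-4); A at (east=2, north=-22).
Therefore A relative to F: (east=2, north=-22).

Answer: A is at (east=2, north=-22) relative to F.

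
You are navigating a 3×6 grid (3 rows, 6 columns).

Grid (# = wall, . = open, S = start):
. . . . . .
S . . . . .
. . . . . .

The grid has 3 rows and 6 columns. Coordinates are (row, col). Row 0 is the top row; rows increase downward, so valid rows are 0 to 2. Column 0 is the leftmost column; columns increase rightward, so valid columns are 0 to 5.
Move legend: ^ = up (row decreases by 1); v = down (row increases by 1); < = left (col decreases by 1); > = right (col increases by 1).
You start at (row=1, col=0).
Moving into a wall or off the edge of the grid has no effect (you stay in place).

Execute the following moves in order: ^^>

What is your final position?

Answer: Final position: (row=0, col=1)

Derivation:
Start: (row=1, col=0)
  ^ (up): (row=1, col=0) -> (row=0, col=0)
  ^ (up): blocked, stay at (row=0, col=0)
  > (right): (row=0, col=0) -> (row=0, col=1)
Final: (row=0, col=1)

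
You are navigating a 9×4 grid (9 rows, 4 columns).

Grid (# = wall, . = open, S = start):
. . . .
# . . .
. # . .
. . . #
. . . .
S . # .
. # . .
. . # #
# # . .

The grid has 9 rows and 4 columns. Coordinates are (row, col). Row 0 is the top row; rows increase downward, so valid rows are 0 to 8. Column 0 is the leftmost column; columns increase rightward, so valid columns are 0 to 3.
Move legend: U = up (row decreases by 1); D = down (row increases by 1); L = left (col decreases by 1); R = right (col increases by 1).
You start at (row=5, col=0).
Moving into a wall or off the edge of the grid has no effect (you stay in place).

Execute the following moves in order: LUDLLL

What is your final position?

Answer: Final position: (row=5, col=0)

Derivation:
Start: (row=5, col=0)
  L (left): blocked, stay at (row=5, col=0)
  U (up): (row=5, col=0) -> (row=4, col=0)
  D (down): (row=4, col=0) -> (row=5, col=0)
  [×3]L (left): blocked, stay at (row=5, col=0)
Final: (row=5, col=0)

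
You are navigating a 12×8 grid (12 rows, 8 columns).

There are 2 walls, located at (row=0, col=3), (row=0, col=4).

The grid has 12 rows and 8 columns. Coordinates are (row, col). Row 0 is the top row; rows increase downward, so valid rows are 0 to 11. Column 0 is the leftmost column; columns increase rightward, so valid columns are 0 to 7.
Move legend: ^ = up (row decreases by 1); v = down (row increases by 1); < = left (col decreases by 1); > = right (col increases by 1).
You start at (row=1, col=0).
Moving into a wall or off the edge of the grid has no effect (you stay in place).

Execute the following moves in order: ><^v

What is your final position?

Start: (row=1, col=0)
  > (right): (row=1, col=0) -> (row=1, col=1)
  < (left): (row=1, col=1) -> (row=1, col=0)
  ^ (up): (row=1, col=0) -> (row=0, col=0)
  v (down): (row=0, col=0) -> (row=1, col=0)
Final: (row=1, col=0)

Answer: Final position: (row=1, col=0)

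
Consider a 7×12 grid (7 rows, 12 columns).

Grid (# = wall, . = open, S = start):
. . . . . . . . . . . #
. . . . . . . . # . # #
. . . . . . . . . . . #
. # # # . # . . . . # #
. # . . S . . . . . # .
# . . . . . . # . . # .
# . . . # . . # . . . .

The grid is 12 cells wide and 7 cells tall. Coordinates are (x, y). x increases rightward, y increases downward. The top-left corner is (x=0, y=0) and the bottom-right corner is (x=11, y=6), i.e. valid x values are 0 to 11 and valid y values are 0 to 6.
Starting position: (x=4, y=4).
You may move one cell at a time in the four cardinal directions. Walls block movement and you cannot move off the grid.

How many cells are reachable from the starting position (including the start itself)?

BFS flood-fill from (x=4, y=4):
  Distance 0: (x=4, y=4)
  Distance 1: (x=4, y=3), (x=3, y=4), (x=5, y=4), (x=4, y=5)
  Distance 2: (x=4, y=2), (x=2, y=4), (x=6, y=4), (x=3, y=5), (x=5, y=5)
  Distance 3: (x=4, y=1), (x=3, y=2), (x=5, y=2), (x=6, y=3), (x=7, y=4), (x=2, y=5), (x=6, y=5), (x=3, y=6), (x=5, y=6)
  Distance 4: (x=4, y=0), (x=3, y=1), (x=5, y=1), (x=2, y=2), (x=6, y=2), (x=7, y=3), (x=8, y=4), (x=1, y=5), (x=2, y=6), (x=6, y=6)
  Distance 5: (x=3, y=0), (x=5, y=0), (x=2, y=1), (x=6, y=1), (x=1, y=2), (x=7, y=2), (x=8, y=3), (x=9, y=4), (x=8, y=5), (x=1, y=6)
  Distance 6: (x=2, y=0), (x=6, y=0), (x=1, y=1), (x=7, y=1), (x=0, y=2), (x=8, y=2), (x=9, y=3), (x=9, y=5), (x=8, y=6)
  Distance 7: (x=1, y=0), (x=7, y=0), (x=0, y=1), (x=9, y=2), (x=0, y=3), (x=9, y=6)
  Distance 8: (x=0, y=0), (x=8, y=0), (x=9, y=1), (x=10, y=2), (x=0, y=4), (x=10, y=6)
  Distance 9: (x=9, y=0), (x=11, y=6)
  Distance 10: (x=10, y=0), (x=11, y=5)
  Distance 11: (x=11, y=4)
Total reachable: 65 (grid has 65 open cells total)

Answer: Reachable cells: 65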